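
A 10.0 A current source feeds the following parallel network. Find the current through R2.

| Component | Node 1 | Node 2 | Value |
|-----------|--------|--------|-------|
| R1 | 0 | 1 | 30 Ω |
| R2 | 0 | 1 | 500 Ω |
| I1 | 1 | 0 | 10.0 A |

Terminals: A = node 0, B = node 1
All resistors sit directly between nodes 0 and 1, so they are in parallel and share one voltage V; the full source current 10 A splits among them.
1/R_par = 1/30 + 1/500 = 0.03533 S  =>  R_par = 28.3 Ω
V = I × R_par = 10 × 28.3 = 283 V
I_R2 = V/R2 = 283/500 = 0.566 A

Final answer: 0.566 A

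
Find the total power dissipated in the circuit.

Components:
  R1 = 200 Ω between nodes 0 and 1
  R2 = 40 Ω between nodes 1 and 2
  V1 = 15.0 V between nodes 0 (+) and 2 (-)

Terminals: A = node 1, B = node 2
Nodal analysis, taking node 2 as the 0 V reference.
Source V1 fixes V_0 = 15 V.
KCL at each unknown node (sum of currents leaving = 0; resistances in Ω):
  Node 1: (V_1 - 15)/200 + (V_1 - 0)/40 = 0
Collecting terms: 0.03 × V_1 = 0.075  =>  V_1 = 2.5 V
Power in each resistor, P = (ΔV)²/R:
  P_R1 = (15 - 2.5)²/200 = 0.7812 W
  P_R2 = (2.5 - 0)²/40 = 0.1562 W
P_total = P_R1 + P_R2 = 0.9375 W

Final answer: 0.9375 W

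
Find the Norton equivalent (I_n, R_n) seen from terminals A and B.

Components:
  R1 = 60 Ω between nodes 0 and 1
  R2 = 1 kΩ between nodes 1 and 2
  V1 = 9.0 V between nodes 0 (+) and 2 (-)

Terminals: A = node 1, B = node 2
Find the Thévenin equivalent first; then I_n = V_th/R_th and R_n = R_th.
Step 1 — V_th is the open-circuit voltage V_A - V_B (nothing connected across the terminals).
Nodal analysis, taking node 2 as the 0 V reference.
Source V1 fixes V_0 = 9 V.
KCL at each unknown node (sum of currents leaving = 0; resistances in Ω):
  Node 1: (V_1 - 9)/60 + (V_1 - 0)/1000 = 0
Collecting terms: 0.01767 × V_1 = 0.15  =>  V_1 = 8.491 V
V_th = V_1 - V_2 = 8.491 - 0 = 8.491 V
Step 2 — R_th: zero the source — replace V1 by a short circuit (node 2 merges into node 0) — and find the resistance seen between A (node 1) and B (node 0).
Reduce the network between node 1 (A) and node 0 (B) by series/parallel combination:
  Rp1 = R1 ‖ R2 (parallel, both between nodes 0 and 1) = 1/(1/60 + 1/1000) = 56.6 Ω
R_th = 56.6 Ω
I_n = V_th/R_th = 8.491/56.6 = 0.15 A, and R_n = R_th = 56.6 Ω

Final answer: I_n = 0.15 A, R_n = 56.6 Ω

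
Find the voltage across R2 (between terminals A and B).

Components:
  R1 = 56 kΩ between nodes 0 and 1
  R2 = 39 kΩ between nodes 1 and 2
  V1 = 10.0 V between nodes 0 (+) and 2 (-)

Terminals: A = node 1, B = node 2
R1 and R2 are in series across V1 (node 0 → node 1 → node 2), and the output A–B is taken across R2, so this is a voltage divider.
Series current: I = V1/(R1 + R2) = 10/(56000 + 39000) = 10/95000 = 0.0001053 A
V_R2 = I × R2 = V1 × R2/(R1 + R2) = 10 × 39000/95000 = 4.105 V

Final answer: 4.105 V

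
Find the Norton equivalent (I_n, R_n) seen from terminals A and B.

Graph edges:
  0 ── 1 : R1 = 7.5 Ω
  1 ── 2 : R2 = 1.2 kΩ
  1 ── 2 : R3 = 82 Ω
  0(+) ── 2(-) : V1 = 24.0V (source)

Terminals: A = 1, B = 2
Find the Thévenin equivalent first; then I_n = V_th/R_th and R_n = R_th.
Step 1 — V_th is the open-circuit voltage V_A - V_B (nothing connected across the terminals).
Nodal analysis, taking node 2 as the 0 V reference.
Source V1 fixes V_0 = 24 V.
KCL at each unknown node (sum of currents leaving = 0; resistances in Ω):
  Node 1: (V_1 - 24)/7.5 + (V_1 - 0)/1200 + (V_1 - 0)/82 = 0
Collecting terms: 0.1464 × V_1 = 3.2  =>  V_1 = 21.86 V
V_th = V_1 - V_2 = 21.86 - 0 = 21.86 V
Step 2 — R_th: zero the source — replace V1 by a short circuit (node 2 merges into node 0) — and find the resistance seen between A (node 1) and B (node 0).
Reduce the network between node 1 (A) and node 0 (B) by series/parallel combination:
  Rp1 = R1 ‖ R2 ‖ R3 (parallel, all between nodes 0 and 1) = 1/(1/7.5 + 1/1200 + 1/82) = 6.832 Ω
R_th = 6.832 Ω
I_n = V_th/R_th = 21.86/6.832 = 3.2 A, and R_n = R_th = 6.832 Ω

Final answer: I_n = 3.2 A, R_n = 6.832 Ω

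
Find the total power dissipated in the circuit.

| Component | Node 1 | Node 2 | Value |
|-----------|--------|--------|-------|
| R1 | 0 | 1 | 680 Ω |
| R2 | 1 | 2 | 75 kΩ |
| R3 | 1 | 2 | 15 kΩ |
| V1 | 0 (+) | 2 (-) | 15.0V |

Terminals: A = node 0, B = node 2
Nodal analysis, taking node 2 as the 0 V reference.
Source V1 fixes V_0 = 15 V.
KCL at each unknown node (sum of currents leaving = 0; resistances in Ω):
  Node 1: (V_1 - 15)/680 + (V_1 - 0)/75000 + (V_1 - 0)/15000 = 0
Collecting terms: 0.001551 × V_1 = 0.02206  =>  V_1 = 14.23 V
Power in each resistor, P = (ΔV)²/R:
  P_R1 = (15 - 14.23)²/680 = 0.0008808 W
  P_R2 = (14.23 - 0)²/75000 = 0.002698 W
  P_R3 = (14.23 - 0)²/15000 = 0.01349 W
P_total = P_R1 + P_R2 + P_R3 = 0.01707 W

Final answer: 0.01707 W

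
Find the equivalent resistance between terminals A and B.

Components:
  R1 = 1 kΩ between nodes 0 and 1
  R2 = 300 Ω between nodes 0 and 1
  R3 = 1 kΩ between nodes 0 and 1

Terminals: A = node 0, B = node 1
Reduce the network between node 0 (A) and node 1 (B) by series/parallel combination:
  Rp1 = R1 ‖ R2 ‖ R3 (parallel, all between nodes 0 and 1) = 1/(1/1000 + 1/300 + 1/1000) = 187.5 Ω
R_eq = 187.5 Ω

Final answer: 187.5 Ω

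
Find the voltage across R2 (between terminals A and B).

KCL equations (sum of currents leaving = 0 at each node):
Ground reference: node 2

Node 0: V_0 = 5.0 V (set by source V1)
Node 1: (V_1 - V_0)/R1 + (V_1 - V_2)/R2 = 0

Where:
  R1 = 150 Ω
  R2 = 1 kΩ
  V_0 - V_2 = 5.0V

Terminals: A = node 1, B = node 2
R1 and R2 are in series across V1 (node 0 → node 1 → node 2), and the output A–B is taken across R2, so this is a voltage divider.
Series current: I = V1/(R1 + R2) = 5/(150 + 1000) = 5/1150 = 0.004348 A
V_R2 = I × R2 = V1 × R2/(R1 + R2) = 5 × 1000/1150 = 4.348 V

Final answer: 4.348 V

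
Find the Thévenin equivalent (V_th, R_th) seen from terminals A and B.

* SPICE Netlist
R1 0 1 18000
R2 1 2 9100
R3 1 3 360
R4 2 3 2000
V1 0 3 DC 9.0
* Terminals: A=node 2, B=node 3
Step 1 — V_th is the open-circuit voltage V_A - V_B (nothing connected across the terminals).
Nodal analysis, taking node 3 as the 0 V reference.
Source V1 fixes V_0 = 9 V.
KCL at each unknown node (sum of currents leaving = 0; resistances in Ω):
  Node 1: (V_1 - 9)/18000 + (V_1 - V_2)/9100 + (V_1 - 0)/360 = 0
  Node 2: (V_2 - V_1)/9100 + (V_2 - 0)/2000 = 0
Collecting terms (coefficients in siemens):
  0.002943·V_1 - 0.0001099·V_2 = 0.0005
  0.0006099·V_2 - 0.0001099·V_1 = 0
Determinant D = (0.002943)(0.0006099) - (-0.0001099)(-0.0001099) = 0.000001783
V_1 = [(0.0005)(0.0006099) - (-0.0001099)(0)]/D = 0.171 V
V_2 = [(0.002943)(0) - (0.0005)(-0.0001099)]/D = 0.03082 V
V_th = V_2 - V_3 = 0.03082 - 0 = 0.03082 V
Step 2 — R_th: zero the source — replace V1 by a short circuit (node 3 merges into node 0) — and find the resistance seen between A (node 2) and B (node 0).
Reduce the network between node 2 (A) and node 0 (B) by series/parallel combination:
  Rp1 = R1 ‖ R3 (parallel, both between nodes 0 and 1) = 1/(1/18000 + 1/360) = 352.9 Ω
  Rs1 = R2 + Rp1 (series, joined only at node 1) = 9100 + 352.9 = 9453 Ω
  Rp2 = R4 ‖ Rs1 (parallel, both between nodes 0 and 2) = 1/(1/2000 + 1/9453) = 1651 Ω
R_th = 1.651 kΩ

Final answer: V_th = 0.03082 V, R_th = 1.651 kΩ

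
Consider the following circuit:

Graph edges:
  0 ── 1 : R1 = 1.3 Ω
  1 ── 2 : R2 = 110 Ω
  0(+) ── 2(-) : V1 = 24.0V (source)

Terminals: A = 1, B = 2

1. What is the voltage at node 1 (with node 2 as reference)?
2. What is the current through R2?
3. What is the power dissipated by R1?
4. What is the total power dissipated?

Nodal analysis, taking node 2 as the 0 V reference.
Source V1 fixes V_0 = 24 V.
KCL at each unknown node (sum of currents leaving = 0; resistances in Ω):
  Node 1: (V_1 - 24)/1.3 + (V_1 - 0)/110 = 0
Collecting terms: 0.7783 × V_1 = 18.46  =>  V_1 = 23.72 V
Part 1:
  Read off the nodal solution: V_1 = 23.72 V
Part 2:
  I_R2 = (V_1 - V_2)/R2 = (23.72 - 0)/110 = 0.2156 A
  Magnitude: I_R2 = 0.2156 A
Part 3:
  I_R1 = (V_0 - V_1)/R1 = (24 - 23.72)/1.3 = 0.2156 A
  P_R1 = I_R1² × R1 = (0.2156)² × 1.3 = 0.06045 W
Part 4:
  Power in each resistor, P = (ΔV)²/R:
    P_R1 = (24 - 23.72)²/1.3 = 0.06045 W
    P_R2 = (23.72 - 0)²/110 = 5.115 W
  P_total = P_R1 + P_R2 = 5.175 W

Final answers:
1. V_1 = 23.72 V
2. I_R2 = 0.2156 A
3. P_R1 = 0.06045 W
4. P_total = 5.175 W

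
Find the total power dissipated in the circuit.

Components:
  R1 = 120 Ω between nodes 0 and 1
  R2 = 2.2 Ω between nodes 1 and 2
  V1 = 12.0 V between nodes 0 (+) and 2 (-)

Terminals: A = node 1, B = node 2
Nodal analysis, taking node 2 as the 0 V reference.
Source V1 fixes V_0 = 12 V.
KCL at each unknown node (sum of currents leaving = 0; resistances in Ω):
  Node 1: (V_1 - 12)/120 + (V_1 - 0)/2.2 = 0
Collecting terms: 0.4629 × V_1 = 0.1  =>  V_1 = 0.216 V
Power in each resistor, P = (ΔV)²/R:
  P_R1 = (12 - 0.216)²/120 = 1.157 W
  P_R2 = (0.216 - 0)²/2.2 = 0.02121 W
P_total = P_R1 + P_R2 = 1.178 W

Final answer: 1.178 W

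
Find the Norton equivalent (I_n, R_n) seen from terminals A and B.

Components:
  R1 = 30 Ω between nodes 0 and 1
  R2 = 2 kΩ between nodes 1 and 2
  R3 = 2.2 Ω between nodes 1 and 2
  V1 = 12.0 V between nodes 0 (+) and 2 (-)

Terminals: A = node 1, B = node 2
Find the Thévenin equivalent first; then I_n = V_th/R_th and R_n = R_th.
Step 1 — V_th is the open-circuit voltage V_A - V_B (nothing connected across the terminals).
Nodal analysis, taking node 2 as the 0 V reference.
Source V1 fixes V_0 = 12 V.
KCL at each unknown node (sum of currents leaving = 0; resistances in Ω):
  Node 1: (V_1 - 12)/30 + (V_1 - 0)/2000 + (V_1 - 0)/2.2 = 0
Collecting terms: 0.4884 × V_1 = 0.4  =>  V_1 = 0.819 V
V_th = V_1 - V_2 = 0.819 - 0 = 0.819 V
Step 2 — R_th: zero the source — replace V1 by a short circuit (node 2 merges into node 0) — and find the resistance seen between A (node 1) and B (node 0).
Reduce the network between node 1 (A) and node 0 (B) by series/parallel combination:
  Rp1 = R1 ‖ R2 ‖ R3 (parallel, all between nodes 0 and 1) = 1/(1/30 + 1/2000 + 1/2.2) = 2.048 Ω
R_th = 2.048 Ω
I_n = V_th/R_th = 0.819/2.048 = 0.4 A, and R_n = R_th = 2.048 Ω

Final answer: I_n = 0.4 A, R_n = 2.048 Ω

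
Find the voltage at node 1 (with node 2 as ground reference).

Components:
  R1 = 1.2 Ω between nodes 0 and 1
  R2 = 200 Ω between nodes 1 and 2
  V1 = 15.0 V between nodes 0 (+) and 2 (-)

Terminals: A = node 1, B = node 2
Nodal analysis, taking node 2 as the 0 V reference.
Source V1 fixes V_0 = 15 V.
KCL at each unknown node (sum of currents leaving = 0; resistances in Ω):
  Node 1: (V_1 - 15)/1.2 + (V_1 - 0)/200 = 0
Collecting terms: 0.8383 × V_1 = 12.5  =>  V_1 = 14.91 V
The requested potential is V_1 = 14.91 V.

Final answer: V_1 = 14.91 V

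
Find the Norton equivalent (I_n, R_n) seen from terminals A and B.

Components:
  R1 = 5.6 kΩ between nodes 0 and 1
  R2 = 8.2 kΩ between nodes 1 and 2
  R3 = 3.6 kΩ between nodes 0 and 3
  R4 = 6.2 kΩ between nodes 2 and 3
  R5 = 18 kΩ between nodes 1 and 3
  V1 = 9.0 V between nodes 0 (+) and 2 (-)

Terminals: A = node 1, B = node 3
Find the Thévenin equivalent first; then I_n = V_th/R_th and R_n = R_th.
Step 1 — V_th is the open-circuit voltage V_A - V_B (nothing connected across the terminals).
Nodal analysis, taking node 2 as the 0 V reference.
Source V1 fixes V_0 = 9 V.
KCL at each unknown node (sum of currents leaving = 0; resistances in Ω):
  Node 1: (V_1 - 9)/5600 + (V_1 - 0)/8200 + (V_1 - V_3)/18000 = 0
  Node 3: (V_3 - 9)/3600 + (V_3 - 0)/6200 + (V_3 - V_1)/18000 = 0
Collecting terms (coefficients in siemens):
  0.0003561·V_1 - 0.00005556·V_3 = 0.001607
  0.0004946·V_3 - 0.00005556·V_1 = 0.0025
Determinant D = (0.0003561)(0.0004946) - (-0.00005556)(-0.00005556) = 0.000000173
V_1 = [(0.001607)(0.0004946) - (-0.00005556)(0.0025)]/D = 5.397 V
V_3 = [(0.0003561)(0.0025) - (0.001607)(-0.00005556)]/D = 5.66 V
V_th = V_1 - V_3 = 5.397 - 5.66 = -0.2639 V
Step 2 — R_th: zero the source — replace V1 by a short circuit (node 2 merges into node 0) — and find the resistance seen between A (node 1) and B (node 3).
Reduce the network between node 1 (A) and node 3 (B) by series/parallel combination:
  Rp1 = R1 ‖ R2 (parallel, both between nodes 0 and 1) = 1/(1/5600 + 1/8200) = 3328 Ω
  Rp2 = R3 ‖ R4 (parallel, both between nodes 0 and 3) = 1/(1/3600 + 1/6200) = 2278 Ω
  Rs1 = Rp1 + Rp2 (series, joined only at node 0) = 3328 + 2278 = 5605 Ω
  Rp3 = R5 ‖ Rs1 (parallel, both between nodes 1 and 3) = 1/(1/18000 + 1/5605) = 4274 Ω
R_th = 4.274 kΩ
I_n = V_th/R_th = -0.2639/4274 = -0.00006174 A, and R_n = R_th = 4.274 kΩ

Final answer: I_n = -6.174e-05 A, R_n = 4.274 kΩ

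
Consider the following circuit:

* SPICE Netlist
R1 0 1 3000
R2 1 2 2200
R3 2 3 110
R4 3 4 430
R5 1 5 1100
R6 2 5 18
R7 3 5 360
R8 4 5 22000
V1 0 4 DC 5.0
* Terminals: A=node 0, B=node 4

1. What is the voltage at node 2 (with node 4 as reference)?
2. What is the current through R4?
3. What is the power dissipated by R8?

Nodal analysis, taking node 4 as the 0 V reference.
Source V1 fixes V_0 = 5 V.
KCL at each unknown node (sum of currents leaving = 0; resistances in Ω):
  Node 1: (V_1 - 5)/3000 + (V_1 - V_2)/2200 + (V_1 - V_5)/1100 = 0
  Node 2: (V_2 - V_1)/2200 + (V_2 - V_3)/110 + (V_2 - V_5)/18 = 0
  Node 3: (V_3 - V_2)/110 + (V_3 - 0)/430 + (V_3 - V_5)/360 = 0
  Node 5: (V_5 - V_1)/1100 + (V_5 - V_2)/18 + (V_5 - V_3)/360 + (V_5 - 0)/22000 = 0
Collecting terms (coefficients in siemens):
  0.001697·V_1 - 0.0004545·V_2 - 0.0009091·V_5 = 0.001667
  0.0651·V_2 - 0.0004545·V_1 - 0.009091·V_3 - 0.05556·V_5 = 0
  0.01419·V_3 - 0.009091·V_2 - 0.002778·V_5 = 0
  0.05929·V_5 - 0.0009091·V_1 - 0.05556·V_2 - 0.002778·V_3 = 0
Solving these 4 simultaneous equations (Gaussian elimination) gives:
  V_1 = 1.461 V, V_2 = 0.5906 V, V_3 = 0.4955 V, V_5 = 0.5991 V
Part 1:
  Read off the nodal solution: V_2 = 0.5906 V
Part 2:
  I_R4 = (V_3 - V_4)/R4 = (0.4955 - 0)/430 = 0.001152 A
  Magnitude: I_R4 = 0.001152 A
Part 3:
  I_R8 = (V_4 - V_5)/R8 = (0 - 0.5991)/22000 = -0.00002723 A
  P_R8 = I_R8² × R8 = (-0.00002723)² × 22000 = 0.00001631 W

Final answers:
1. V_2 = 0.5906 V
2. I_R4 = 0.001152 A
3. P_R8 = 1.631e-05 W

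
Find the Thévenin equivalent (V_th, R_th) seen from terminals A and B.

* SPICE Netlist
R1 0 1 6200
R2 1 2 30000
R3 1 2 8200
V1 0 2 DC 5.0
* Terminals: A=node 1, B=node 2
Step 1 — V_th is the open-circuit voltage V_A - V_B (nothing connected across the terminals).
Nodal analysis, taking node 2 as the 0 V reference.
Source V1 fixes V_0 = 5 V.
KCL at each unknown node (sum of currents leaving = 0; resistances in Ω):
  Node 1: (V_1 - 5)/6200 + (V_1 - 0)/30000 + (V_1 - 0)/8200 = 0
Collecting terms: 0.0003166 × V_1 = 0.0008065  =>  V_1 = 2.547 V
V_th = V_1 - V_2 = 2.547 - 0 = 2.547 V
Step 2 — R_th: zero the source — replace V1 by a short circuit (node 2 merges into node 0) — and find the resistance seen between A (node 1) and B (node 0).
Reduce the network between node 1 (A) and node 0 (B) by series/parallel combination:
  Rp1 = R1 ‖ R2 ‖ R3 (parallel, all between nodes 0 and 1) = 1/(1/6200 + 1/30000 + 1/8200) = 3159 Ω
R_th = 3.159 kΩ

Final answer: V_th = 2.547 V, R_th = 3.159 kΩ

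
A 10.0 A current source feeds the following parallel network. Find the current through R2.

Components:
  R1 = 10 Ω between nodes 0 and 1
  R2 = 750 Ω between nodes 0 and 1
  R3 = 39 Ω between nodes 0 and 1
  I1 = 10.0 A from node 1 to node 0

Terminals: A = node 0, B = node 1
All resistors sit directly between nodes 0 and 1, so they are in parallel and share one voltage V; the full source current 10 A splits among them.
1/R_par = 1/10 + 1/750 + 1/39 = 0.127 S  =>  R_par = 7.876 Ω
V = I × R_par = 10 × 7.876 = 78.76 V
I_R2 = V/R2 = 78.76/750 = 0.105 A

Final answer: 0.105 A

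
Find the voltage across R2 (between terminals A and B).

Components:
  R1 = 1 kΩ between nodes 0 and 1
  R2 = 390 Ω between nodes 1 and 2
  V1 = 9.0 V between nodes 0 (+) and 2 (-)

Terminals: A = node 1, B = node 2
R1 and R2 are in series across V1 (node 0 → node 1 → node 2), and the output A–B is taken across R2, so this is a voltage divider.
Series current: I = V1/(R1 + R2) = 9/(1000 + 390) = 9/1390 = 0.006475 A
V_R2 = I × R2 = V1 × R2/(R1 + R2) = 9 × 390/1390 = 2.525 V

Final answer: 2.525 V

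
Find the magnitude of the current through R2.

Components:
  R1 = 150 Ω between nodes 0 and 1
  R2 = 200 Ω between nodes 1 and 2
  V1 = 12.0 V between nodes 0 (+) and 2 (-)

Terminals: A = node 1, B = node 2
Nodal analysis, taking node 2 as the 0 V reference.
Source V1 fixes V_0 = 12 V.
KCL at each unknown node (sum of currents leaving = 0; resistances in Ω):
  Node 1: (V_1 - 12)/150 + (V_1 - 0)/200 = 0
Collecting terms: 0.01167 × V_1 = 0.08  =>  V_1 = 6.857 V
I_R2 = (V_1 - V_2)/R2 = (6.857 - 0)/200 = 0.03429 A
|I_R2| = 0.03429 A

Final answer: |I_R2| = 0.03429 A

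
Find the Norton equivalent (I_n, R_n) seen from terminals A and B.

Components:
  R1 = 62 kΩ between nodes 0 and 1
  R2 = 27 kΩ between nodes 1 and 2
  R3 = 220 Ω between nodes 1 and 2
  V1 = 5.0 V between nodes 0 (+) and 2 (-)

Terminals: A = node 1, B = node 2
Find the Thévenin equivalent first; then I_n = V_th/R_th and R_n = R_th.
Step 1 — V_th is the open-circuit voltage V_A - V_B (nothing connected across the terminals).
Nodal analysis, taking node 2 as the 0 V reference.
Source V1 fixes V_0 = 5 V.
KCL at each unknown node (sum of currents leaving = 0; resistances in Ω):
  Node 1: (V_1 - 5)/62000 + (V_1 - 0)/27000 + (V_1 - 0)/220 = 0
Collecting terms: 0.004599 × V_1 = 0.00008065  =>  V_1 = 0.01754 V
V_th = V_1 - V_2 = 0.01754 - 0 = 0.01754 V
Step 2 — R_th: zero the source — replace V1 by a short circuit (node 2 merges into node 0) — and find the resistance seen between A (node 1) and B (node 0).
Reduce the network between node 1 (A) and node 0 (B) by series/parallel combination:
  Rp1 = R1 ‖ R2 ‖ R3 (parallel, all between nodes 0 and 1) = 1/(1/62000 + 1/27000 + 1/220) = 217.5 Ω
R_th = 217.5 Ω
I_n = V_th/R_th = 0.01754/217.5 = 0.00008065 A, and R_n = R_th = 217.5 Ω

Final answer: I_n = 8.065e-05 A, R_n = 217.5 Ω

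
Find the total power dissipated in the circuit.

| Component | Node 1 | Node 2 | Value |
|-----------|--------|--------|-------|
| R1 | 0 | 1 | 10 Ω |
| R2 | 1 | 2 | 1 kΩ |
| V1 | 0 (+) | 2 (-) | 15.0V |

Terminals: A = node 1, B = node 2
Nodal analysis, taking node 2 as the 0 V reference.
Source V1 fixes V_0 = 15 V.
KCL at each unknown node (sum of currents leaving = 0; resistances in Ω):
  Node 1: (V_1 - 15)/10 + (V_1 - 0)/1000 = 0
Collecting terms: 0.101 × V_1 = 1.5  =>  V_1 = 14.85 V
Power in each resistor, P = (ΔV)²/R:
  P_R1 = (15 - 14.85)²/10 = 0.002206 W
  P_R2 = (14.85 - 0)²/1000 = 0.2206 W
P_total = P_R1 + P_R2 = 0.2228 W

Final answer: 0.2228 W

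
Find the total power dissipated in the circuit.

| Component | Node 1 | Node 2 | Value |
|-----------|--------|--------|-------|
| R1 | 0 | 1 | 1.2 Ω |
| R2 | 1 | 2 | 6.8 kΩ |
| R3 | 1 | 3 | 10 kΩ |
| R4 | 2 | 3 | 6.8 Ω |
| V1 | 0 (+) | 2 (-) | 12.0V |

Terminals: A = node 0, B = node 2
Nodal analysis, taking node 2 as the 0 V reference.
Source V1 fixes V_0 = 12 V.
KCL at each unknown node (sum of currents leaving = 0; resistances in Ω):
  Node 1: (V_1 - 12)/1.2 + (V_1 - 0)/6800 + (V_1 - V_3)/10000 = 0
  Node 3: (V_3 - V_1)/10000 + (V_3 - 0)/6.8 = 0
Collecting terms (coefficients in siemens):
  0.8336·V_1 - 0.0001·V_3 = 10
  0.1472·V_3 - 0.0001·V_1 = 0
Determinant D = (0.8336)(0.1472) - (-0.0001)(-0.0001) = 0.1227
V_1 = [(10)(0.1472) - (-0.0001)(0)]/D = 12 V
V_3 = [(0.8336)(0) - (10)(-0.0001)]/D = 0.008152 V
Power in each resistor, P = (ΔV)²/R:
  P_R1 = (12 - 12)²/1.2 = 0.00001054 W
  P_R2 = (12 - 0)²/6800 = 0.02116 W
  P_R3 = (12 - 0.008152)²/10000 = 0.01437 W
  P_R4 = (0 - 0.008152)²/6.8 = 0.000009773 W
P_total = P_R1 + P_R2 + P_R3 + P_R4 = 0.03556 W

Final answer: 0.03556 W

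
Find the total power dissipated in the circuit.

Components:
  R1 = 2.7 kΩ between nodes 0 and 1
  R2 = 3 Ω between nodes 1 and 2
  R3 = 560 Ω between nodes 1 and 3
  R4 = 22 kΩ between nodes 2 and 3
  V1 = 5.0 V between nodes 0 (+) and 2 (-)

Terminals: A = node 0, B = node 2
Nodal analysis, taking node 2 as the 0 V reference.
Source V1 fixes V_0 = 5 V.
KCL at each unknown node (sum of currents leaving = 0; resistances in Ω):
  Node 1: (V_1 - 5)/2700 + (V_1 - 0)/3 + (V_1 - V_3)/560 = 0
  Node 3: (V_3 - V_1)/560 + (V_3 - 0)/22000 = 0
Collecting terms (coefficients in siemens):
  0.3355·V_1 - 0.001786·V_3 = 0.001852
  0.001831·V_3 - 0.001786·V_1 = 0
Determinant D = (0.3355)(0.001831) - (-0.001786)(-0.001786) = 0.0006111
V_1 = [(0.001852)(0.001831) - (-0.001786)(0)]/D = 0.005549 V
V_3 = [(0.3355)(0) - (0.001852)(-0.001786)]/D = 0.005411 V
Power in each resistor, P = (ΔV)²/R:
  P_R1 = (5 - 0.005549)²/2700 = 0.009239 W
  P_R2 = (0.005549 - 0)²/3 = 0.00001026 W
  P_R3 = (0.005549 - 0.005411)²/560 = 0.00000000003388 W
  P_R4 = (0 - 0.005411)²/22000 = 0.000000001331 W
P_total = P_R1 + P_R2 + P_R3 + P_R4 = 0.009249 W

Final answer: 0.009249 W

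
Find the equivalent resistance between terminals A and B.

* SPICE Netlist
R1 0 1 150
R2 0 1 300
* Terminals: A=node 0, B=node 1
Reduce the network between node 0 (A) and node 1 (B) by series/parallel combination:
  Rp1 = R1 ‖ R2 (parallel, both between nodes 0 and 1) = 1/(1/150 + 1/300) = 100 Ω
R_eq = 100 Ω

Final answer: 100 Ω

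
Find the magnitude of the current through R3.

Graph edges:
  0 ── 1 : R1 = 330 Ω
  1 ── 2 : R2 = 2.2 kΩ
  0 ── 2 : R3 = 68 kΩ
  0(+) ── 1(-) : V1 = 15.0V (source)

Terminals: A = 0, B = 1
Nodal analysis, taking node 1 as the 0 V reference.
Source V1 fixes V_0 = 15 V.
KCL at each unknown node (sum of currents leaving = 0; resistances in Ω):
  Node 2: (V_2 - 0)/2200 + (V_2 - 15)/68000 = 0
Collecting terms: 0.0004693 × V_2 = 0.0002206  =>  V_2 = 0.4701 V
I_R3 = (V_0 - V_2)/R3 = (15 - 0.4701)/68000 = 0.0002137 A
|I_R3| = 0.0002137 A

Final answer: |I_R3| = 0.0002137 A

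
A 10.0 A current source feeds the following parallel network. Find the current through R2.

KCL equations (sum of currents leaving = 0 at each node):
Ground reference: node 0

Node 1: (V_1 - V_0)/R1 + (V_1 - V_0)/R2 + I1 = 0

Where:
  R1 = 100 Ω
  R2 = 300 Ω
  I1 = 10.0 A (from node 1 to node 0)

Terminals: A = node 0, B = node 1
All resistors sit directly between nodes 0 and 1, so they are in parallel and share one voltage V; the full source current 10 A splits among them.
1/R_par = 1/100 + 1/300 = 0.01333 S  =>  R_par = 75 Ω
V = I × R_par = 10 × 75 = 750 V
I_R2 = V/R2 = 750/300 = 2.5 A

Final answer: 2.5 A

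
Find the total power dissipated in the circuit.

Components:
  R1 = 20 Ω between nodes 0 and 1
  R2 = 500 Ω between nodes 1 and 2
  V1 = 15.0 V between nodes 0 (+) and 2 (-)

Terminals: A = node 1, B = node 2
Nodal analysis, taking node 2 as the 0 V reference.
Source V1 fixes V_0 = 15 V.
KCL at each unknown node (sum of currents leaving = 0; resistances in Ω):
  Node 1: (V_1 - 15)/20 + (V_1 - 0)/500 = 0
Collecting terms: 0.052 × V_1 = 0.75  =>  V_1 = 14.42 V
Power in each resistor, P = (ΔV)²/R:
  P_R1 = (15 - 14.42)²/20 = 0.01664 W
  P_R2 = (14.42 - 0)²/500 = 0.4161 W
P_total = P_R1 + P_R2 = 0.4327 W

Final answer: 0.4327 W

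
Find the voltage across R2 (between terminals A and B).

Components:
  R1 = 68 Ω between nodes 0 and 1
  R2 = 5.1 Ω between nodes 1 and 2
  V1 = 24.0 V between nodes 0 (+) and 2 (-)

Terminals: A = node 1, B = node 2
R1 and R2 are in series across V1 (node 0 → node 1 → node 2), and the output A–B is taken across R2, so this is a voltage divider.
Series current: I = V1/(R1 + R2) = 24/(68 + 5.1) = 24/73.1 = 0.3283 A
V_R2 = I × R2 = V1 × R2/(R1 + R2) = 24 × 5.1/73.1 = 1.674 V

Final answer: 1.674 V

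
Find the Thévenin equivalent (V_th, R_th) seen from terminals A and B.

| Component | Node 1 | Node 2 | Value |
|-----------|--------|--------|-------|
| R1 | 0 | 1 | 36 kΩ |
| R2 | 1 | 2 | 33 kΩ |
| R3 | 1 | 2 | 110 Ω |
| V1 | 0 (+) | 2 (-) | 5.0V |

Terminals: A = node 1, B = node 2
Step 1 — V_th is the open-circuit voltage V_A - V_B (nothing connected across the terminals).
Nodal analysis, taking node 2 as the 0 V reference.
Source V1 fixes V_0 = 5 V.
KCL at each unknown node (sum of currents leaving = 0; resistances in Ω):
  Node 1: (V_1 - 5)/36000 + (V_1 - 0)/33000 + (V_1 - 0)/110 = 0
Collecting terms: 0.009149 × V_1 = 0.0001389  =>  V_1 = 0.01518 V
V_th = V_1 - V_2 = 0.01518 - 0 = 0.01518 V
Step 2 — R_th: zero the source — replace V1 by a short circuit (node 2 merges into node 0) — and find the resistance seen between A (node 1) and B (node 0).
Reduce the network between node 1 (A) and node 0 (B) by series/parallel combination:
  Rp1 = R1 ‖ R2 ‖ R3 (parallel, all between nodes 0 and 1) = 1/(1/36000 + 1/33000 + 1/110) = 109.3 Ω
R_th = 109.3 Ω

Final answer: V_th = 0.01518 V, R_th = 109.3 Ω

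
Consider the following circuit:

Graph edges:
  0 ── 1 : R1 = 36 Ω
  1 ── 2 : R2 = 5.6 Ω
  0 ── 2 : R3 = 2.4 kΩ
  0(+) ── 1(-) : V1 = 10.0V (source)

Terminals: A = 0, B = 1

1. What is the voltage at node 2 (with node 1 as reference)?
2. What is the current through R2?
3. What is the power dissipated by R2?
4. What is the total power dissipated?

Nodal analysis, taking node 1 as the 0 V reference.
Source V1 fixes V_0 = 10 V.
KCL at each unknown node (sum of currents leaving = 0; resistances in Ω):
  Node 2: (V_2 - 0)/5.6 + (V_2 - 10)/2400 = 0
Collecting terms: 0.179 × V_2 = 0.004167  =>  V_2 = 0.02328 V
Part 1:
  Read off the nodal solution: V_2 = 0.02328 V
Part 2:
  I_R2 = (V_1 - V_2)/R2 = (0 - 0.02328)/5.6 = -0.004157 A
  Magnitude: I_R2 = 0.004157 A
Part 3:
  I_R2 = (V_1 - V_2)/R2 = (0 - 0.02328)/5.6 = -0.004157 A
  P_R2 = I_R2² × R2 = (-0.004157)² × 5.6 = 0.00009677 W
Part 4:
  Power in each resistor, P = (ΔV)²/R:
    P_R1 = (10 - 0)²/36 = 2.778 W
    P_R2 = (0 - 0.02328)²/5.6 = 0.00009677 W
    P_R3 = (10 - 0.02328)²/2400 = 0.04147 W
  P_total = P_R1 + P_R2 + P_R3 = 2.819 W

Final answers:
1. V_2 = 0.02328 V
2. I_R2 = 0.004157 A
3. P_R2 = 9.677e-05 W
4. P_total = 2.819 W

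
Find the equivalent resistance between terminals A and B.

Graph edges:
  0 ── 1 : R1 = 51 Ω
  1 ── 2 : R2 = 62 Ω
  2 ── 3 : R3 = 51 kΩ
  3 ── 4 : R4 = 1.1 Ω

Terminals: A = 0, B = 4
Reduce the network between node 0 (A) and node 4 (B) by series/parallel combination:
  Rs1 = R1 + R2 (series, joined only at node 1) = 51 + 62 = 113 Ω
  Rs2 = R3 + Rs1 (series, joined only at node 2) = 51000 + 113 = 51110 Ω
  Rs3 = R4 + Rs2 (series, joined only at node 3) = 1.1 + 51110 = 51110 Ω
R_eq = 51.11 kΩ

Final answer: 51.11 kΩ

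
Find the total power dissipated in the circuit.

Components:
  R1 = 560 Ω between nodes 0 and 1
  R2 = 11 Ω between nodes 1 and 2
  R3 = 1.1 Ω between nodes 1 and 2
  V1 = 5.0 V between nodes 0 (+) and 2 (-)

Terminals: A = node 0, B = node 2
Nodal analysis, taking node 2 as the 0 V reference.
Source V1 fixes V_0 = 5 V.
KCL at each unknown node (sum of currents leaving = 0; resistances in Ω):
  Node 1: (V_1 - 5)/560 + (V_1 - 0)/11 + (V_1 - 0)/1.1 = 0
Collecting terms: 1.002 × V_1 = 0.008929  =>  V_1 = 0.008913 V
Power in each resistor, P = (ΔV)²/R:
  P_R1 = (5 - 0.008913)²/560 = 0.04448 W
  P_R2 = (0.008913 - 0)²/11 = 0.000007221 W
  P_R3 = (0.008913 - 0)²/1.1 = 0.00007221 W
P_total = P_R1 + P_R2 + P_R3 = 0.04456 W

Final answer: 0.04456 W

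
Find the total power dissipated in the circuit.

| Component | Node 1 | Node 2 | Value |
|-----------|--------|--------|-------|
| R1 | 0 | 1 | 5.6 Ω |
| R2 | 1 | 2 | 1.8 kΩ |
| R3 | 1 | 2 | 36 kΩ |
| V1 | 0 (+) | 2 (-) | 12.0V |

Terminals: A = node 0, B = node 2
Nodal analysis, taking node 2 as the 0 V reference.
Source V1 fixes V_0 = 12 V.
KCL at each unknown node (sum of currents leaving = 0; resistances in Ω):
  Node 1: (V_1 - 12)/5.6 + (V_1 - 0)/1800 + (V_1 - 0)/36000 = 0
Collecting terms: 0.1792 × V_1 = 2.143  =>  V_1 = 11.96 V
Power in each resistor, P = (ΔV)²/R:
  P_R1 = (12 - 11.96)²/5.6 = 0.0002726 W
  P_R2 = (11.96 - 0)²/1800 = 0.07948 W
  P_R3 = (11.96 - 0)²/36000 = 0.003974 W
P_total = P_R1 + P_R2 + P_R3 = 0.08373 W

Final answer: 0.08373 W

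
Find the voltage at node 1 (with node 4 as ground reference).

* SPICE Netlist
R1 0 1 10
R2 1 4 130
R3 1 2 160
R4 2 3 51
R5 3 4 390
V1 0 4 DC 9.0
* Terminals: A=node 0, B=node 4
Nodal analysis, taking node 4 as the 0 V reference.
Source V1 fixes V_0 = 9 V.
KCL at each unknown node (sum of currents leaving = 0; resistances in Ω):
  Node 1: (V_1 - 9)/10 + (V_1 - 0)/130 + (V_1 - V_2)/160 = 0
  Node 2: (V_2 - V_1)/160 + (V_2 - V_3)/51 = 0
  Node 3: (V_3 - V_2)/51 + (V_3 - 0)/390 = 0
Collecting terms (coefficients in siemens):
  0.1139·V_1 - 0.00625·V_2 = 0.9
  0.02586·V_2 - 0.00625·V_1 - 0.01961·V_3 = 0
  0.02217·V_3 - 0.01961·V_2 = 0
Solving these 3 simultaneous equations (Gaussian elimination) gives:
  V_1 = 8.23 V, V_2 = 6.039 V, V_3 = 5.341 V
The requested potential is V_1 = 8.23 V.

Final answer: V_1 = 8.23 V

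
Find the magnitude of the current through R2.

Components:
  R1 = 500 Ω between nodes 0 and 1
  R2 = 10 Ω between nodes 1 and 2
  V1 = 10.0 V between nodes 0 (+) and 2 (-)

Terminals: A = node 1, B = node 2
Nodal analysis, taking node 2 as the 0 V reference.
Source V1 fixes V_0 = 10 V.
KCL at each unknown node (sum of currents leaving = 0; resistances in Ω):
  Node 1: (V_1 - 10)/500 + (V_1 - 0)/10 = 0
Collecting terms: 0.102 × V_1 = 0.02  =>  V_1 = 0.1961 V
I_R2 = (V_1 - V_2)/R2 = (0.1961 - 0)/10 = 0.01961 A
|I_R2| = 0.01961 A

Final answer: |I_R2| = 0.01961 A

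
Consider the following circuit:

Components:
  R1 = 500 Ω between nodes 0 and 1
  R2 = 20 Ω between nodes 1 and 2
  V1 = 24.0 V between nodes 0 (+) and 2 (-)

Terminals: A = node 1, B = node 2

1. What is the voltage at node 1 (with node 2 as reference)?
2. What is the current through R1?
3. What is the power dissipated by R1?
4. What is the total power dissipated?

Nodal analysis, taking node 2 as the 0 V reference.
Source V1 fixes V_0 = 24 V.
KCL at each unknown node (sum of currents leaving = 0; resistances in Ω):
  Node 1: (V_1 - 24)/500 + (V_1 - 0)/20 = 0
Collecting terms: 0.052 × V_1 = 0.048  =>  V_1 = 0.9231 V
Part 1:
  Read off the nodal solution: V_1 = 0.9231 V
Part 2:
  I_R1 = (V_0 - V_1)/R1 = (24 - 0.9231)/500 = 0.04615 A
  Magnitude: I_R1 = 0.04615 A
Part 3:
  I_R1 = (V_0 - V_1)/R1 = (24 - 0.9231)/500 = 0.04615 A
  P_R1 = I_R1² × R1 = (0.04615)² × 500 = 1.065 W
Part 4:
  Power in each resistor, P = (ΔV)²/R:
    P_R1 = (24 - 0.9231)²/500 = 1.065 W
    P_R2 = (0.9231 - 0)²/20 = 0.0426 W
  P_total = P_R1 + P_R2 = 1.108 W

Final answers:
1. V_1 = 0.9231 V
2. I_R1 = 0.04615 A
3. P_R1 = 1.065 W
4. P_total = 1.108 W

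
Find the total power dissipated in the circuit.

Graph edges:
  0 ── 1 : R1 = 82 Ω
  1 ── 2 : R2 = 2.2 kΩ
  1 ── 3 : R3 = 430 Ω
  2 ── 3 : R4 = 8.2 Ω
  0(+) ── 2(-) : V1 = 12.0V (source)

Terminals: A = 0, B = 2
Nodal analysis, taking node 2 as the 0 V reference.
Source V1 fixes V_0 = 12 V.
KCL at each unknown node (sum of currents leaving = 0; resistances in Ω):
  Node 1: (V_1 - 12)/82 + (V_1 - 0)/2200 + (V_1 - V_3)/430 = 0
  Node 3: (V_3 - V_1)/430 + (V_3 - 0)/8.2 = 0
Collecting terms (coefficients in siemens):
  0.01498·V_1 - 0.002326·V_3 = 0.1463
  0.1243·V_3 - 0.002326·V_1 = 0
Determinant D = (0.01498)(0.1243) - (-0.002326)(-0.002326) = 0.001856
V_1 = [(0.1463)(0.1243) - (-0.002326)(0)]/D = 9.801 V
V_3 = [(0.01498)(0) - (0.1463)(-0.002326)]/D = 0.1834 V
Power in each resistor, P = (ΔV)²/R:
  P_R1 = (12 - 9.801)²/82 = 0.05899 W
  P_R2 = (9.801 - 0)²/2200 = 0.04366 W
  P_R3 = (9.801 - 0.1834)²/430 = 0.2151 W
  P_R4 = (0 - 0.1834)²/8.2 = 0.004102 W
P_total = P_R1 + P_R2 + P_R3 + P_R4 = 0.3218 W

Final answer: 0.3218 W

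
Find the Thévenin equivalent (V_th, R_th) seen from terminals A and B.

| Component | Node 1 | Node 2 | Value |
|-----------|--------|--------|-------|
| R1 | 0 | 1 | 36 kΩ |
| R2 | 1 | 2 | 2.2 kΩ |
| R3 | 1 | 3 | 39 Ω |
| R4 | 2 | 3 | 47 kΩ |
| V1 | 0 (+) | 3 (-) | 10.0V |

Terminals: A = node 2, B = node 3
Step 1 — V_th is the open-circuit voltage V_A - V_B (nothing connected across the terminals).
Nodal analysis, taking node 3 as the 0 V reference.
Source V1 fixes V_0 = 10 V.
KCL at each unknown node (sum of currents leaving = 0; resistances in Ω):
  Node 1: (V_1 - 10)/36000 + (V_1 - V_2)/2200 + (V_1 - 0)/39 = 0
  Node 2: (V_2 - V_1)/2200 + (V_2 - 0)/47000 = 0
Collecting terms (coefficients in siemens):
  0.02612·V_1 - 0.0004545·V_2 = 0.0002778
  0.0004758·V_2 - 0.0004545·V_1 = 0
Determinant D = (0.02612)(0.0004758) - (-0.0004545)(-0.0004545) = 0.00001222
V_1 = [(0.0002778)(0.0004758) - (-0.0004545)(0)]/D = 0.01081 V
V_2 = [(0.02612)(0) - (0.0002778)(-0.0004545)]/D = 0.01033 V
V_th = V_2 - V_3 = 0.01033 - 0 = 0.01033 V
Step 2 — R_th: zero the source — replace V1 by a short circuit (node 3 merges into node 0) — and find the resistance seen between A (node 2) and B (node 0).
Reduce the network between node 2 (A) and node 0 (B) by series/parallel combination:
  Rp1 = R1 ‖ R3 (parallel, both between nodes 0 and 1) = 1/(1/36000 + 1/39) = 38.96 Ω
  Rs1 = R2 + Rp1 (series, joined only at node 1) = 2200 + 38.96 = 2239 Ω
  Rp2 = R4 ‖ Rs1 (parallel, both between nodes 0 and 2) = 1/(1/47000 + 1/2239) = 2137 Ω
R_th = 2.137 kΩ

Final answer: V_th = 0.01033 V, R_th = 2.137 kΩ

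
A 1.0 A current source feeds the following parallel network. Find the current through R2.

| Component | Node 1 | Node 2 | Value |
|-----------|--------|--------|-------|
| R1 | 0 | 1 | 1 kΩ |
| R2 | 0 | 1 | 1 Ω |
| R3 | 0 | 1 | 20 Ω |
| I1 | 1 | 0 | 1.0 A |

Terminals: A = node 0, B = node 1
All resistors sit directly between nodes 0 and 1, so they are in parallel and share one voltage V; the full source current 1 A splits among them.
1/R_par = 1/1000 + 1/1 + 1/20 = 1.051 S  =>  R_par = 0.9515 Ω
V = I × R_par = 1 × 0.9515 = 0.9515 V
I_R2 = V/R2 = 0.9515/1 = 0.9515 A

Final answer: 0.9515 A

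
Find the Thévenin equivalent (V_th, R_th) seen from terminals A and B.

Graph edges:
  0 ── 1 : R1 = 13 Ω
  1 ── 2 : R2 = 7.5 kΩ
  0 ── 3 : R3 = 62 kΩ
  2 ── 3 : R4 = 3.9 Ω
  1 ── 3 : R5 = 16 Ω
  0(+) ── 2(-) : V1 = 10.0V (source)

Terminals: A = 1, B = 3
Step 1 — V_th is the open-circuit voltage V_A - V_B (nothing connected across the terminals).
Nodal analysis, taking node 2 as the 0 V reference.
Source V1 fixes V_0 = 10 V.
KCL at each unknown node (sum of currents leaving = 0; resistances in Ω):
  Node 1: (V_1 - 10)/13 + (V_1 - 0)/7500 + (V_1 - V_3)/16 = 0
  Node 3: (V_3 - 10)/62000 + (V_3 - 0)/3.9 + (V_3 - V_1)/16 = 0
Collecting terms (coefficients in siemens):
  0.1396·V_1 - 0.0625·V_3 = 0.7692
  0.3189·V_3 - 0.0625·V_1 = 0.0001613
Determinant D = (0.1396)(0.3189) - (-0.0625)(-0.0625) = 0.0406
V_1 = [(0.7692)(0.3189) - (-0.0625)(0.0001613)]/D = 6.043 V
V_3 = [(0.1396)(0.0001613) - (0.7692)(-0.0625)]/D = 1.185 V
V_th = V_1 - V_3 = 6.043 - 1.185 = 4.858 V
Step 2 — R_th: zero the source — replace V1 by a short circuit (node 2 merges into node 0) — and find the resistance seen between A (node 1) and B (node 3).
Reduce the network between node 1 (A) and node 3 (B) by series/parallel combination:
  Rp1 = R1 ‖ R2 (parallel, both between nodes 0 and 1) = 1/(1/13 + 1/7500) = 12.98 Ω
  Rp2 = R3 ‖ R4 (parallel, both between nodes 0 and 3) = 1/(1/62000 + 1/3.9) = 3.9 Ω
  Rs1 = Rp1 + Rp2 (series, joined only at node 0) = 12.98 + 3.9 = 16.88 Ω
  Rp3 = R5 ‖ Rs1 (parallel, both between nodes 1 and 3) = 1/(1/16 + 1/16.88) = 8.213 Ω
R_th = 8.213 Ω

Final answer: V_th = 4.858 V, R_th = 8.213 Ω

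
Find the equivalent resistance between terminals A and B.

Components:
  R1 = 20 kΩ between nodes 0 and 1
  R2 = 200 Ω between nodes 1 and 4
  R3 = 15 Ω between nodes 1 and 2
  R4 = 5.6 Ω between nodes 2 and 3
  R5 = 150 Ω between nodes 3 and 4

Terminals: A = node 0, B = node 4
Reduce the network between node 0 (A) and node 4 (B) by series/parallel combination:
  Rs1 = R3 + R4 (series, joined only at node 2) = 15 + 5.6 = 20.6 Ω
  Rs2 = R5 + Rs1 (series, joined only at node 3) = 150 + 20.6 = 170.6 Ω
  Rp1 = R2 ‖ Rs2 (parallel, both between nodes 1 and 4) = 1/(1/200 + 1/170.6) = 92.07 Ω
  Rs3 = R1 + Rp1 (series, joined only at node 1) = 20000 + 92.07 = 20090 Ω
R_eq = 20.09 kΩ

Final answer: 20.09 kΩ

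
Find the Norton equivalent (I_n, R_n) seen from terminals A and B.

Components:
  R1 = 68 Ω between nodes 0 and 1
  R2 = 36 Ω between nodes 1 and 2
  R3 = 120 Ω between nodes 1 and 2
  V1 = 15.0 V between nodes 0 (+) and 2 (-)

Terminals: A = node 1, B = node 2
Find the Thévenin equivalent first; then I_n = V_th/R_th and R_n = R_th.
Step 1 — V_th is the open-circuit voltage V_A - V_B (nothing connected across the terminals).
Nodal analysis, taking node 2 as the 0 V reference.
Source V1 fixes V_0 = 15 V.
KCL at each unknown node (sum of currents leaving = 0; resistances in Ω):
  Node 1: (V_1 - 15)/68 + (V_1 - 0)/36 + (V_1 - 0)/120 = 0
Collecting terms: 0.05082 × V_1 = 0.2206  =>  V_1 = 4.341 V
V_th = V_1 - V_2 = 4.341 - 0 = 4.341 V
Step 2 — R_th: zero the source — replace V1 by a short circuit (node 2 merges into node 0) — and find the resistance seen between A (node 1) and B (node 0).
Reduce the network between node 1 (A) and node 0 (B) by series/parallel combination:
  Rp1 = R1 ‖ R2 ‖ R3 (parallel, all between nodes 0 and 1) = 1/(1/68 + 1/36 + 1/120) = 19.68 Ω
R_th = 19.68 Ω
I_n = V_th/R_th = 4.341/19.68 = 0.2206 A, and R_n = R_th = 19.68 Ω

Final answer: I_n = 0.2206 A, R_n = 19.68 Ω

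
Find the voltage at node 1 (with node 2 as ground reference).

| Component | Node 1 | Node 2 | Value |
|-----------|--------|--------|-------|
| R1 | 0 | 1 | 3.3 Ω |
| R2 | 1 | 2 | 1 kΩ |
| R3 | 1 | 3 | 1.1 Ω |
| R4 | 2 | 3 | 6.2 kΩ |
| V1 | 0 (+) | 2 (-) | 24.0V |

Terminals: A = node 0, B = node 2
Nodal analysis, taking node 2 as the 0 V reference.
Source V1 fixes V_0 = 24 V.
KCL at each unknown node (sum of currents leaving = 0; resistances in Ω):
  Node 1: (V_1 - 24)/3.3 + (V_1 - 0)/1000 + (V_1 - V_3)/1.1 = 0
  Node 3: (V_3 - V_1)/1.1 + (V_3 - 0)/6200 = 0
Collecting terms (coefficients in siemens):
  1.213·V_1 - 0.9091·V_3 = 7.273
  0.9093·V_3 - 0.9091·V_1 = 0
Determinant D = (1.213)(0.9093) - (-0.9091)(-0.9091) = 0.2766
V_1 = [(7.273)(0.9093) - (-0.9091)(0)]/D = 23.91 V
V_3 = [(1.213)(0) - (7.273)(-0.9091)]/D = 23.9 V
The requested potential is V_1 = 23.91 V.

Final answer: V_1 = 23.91 V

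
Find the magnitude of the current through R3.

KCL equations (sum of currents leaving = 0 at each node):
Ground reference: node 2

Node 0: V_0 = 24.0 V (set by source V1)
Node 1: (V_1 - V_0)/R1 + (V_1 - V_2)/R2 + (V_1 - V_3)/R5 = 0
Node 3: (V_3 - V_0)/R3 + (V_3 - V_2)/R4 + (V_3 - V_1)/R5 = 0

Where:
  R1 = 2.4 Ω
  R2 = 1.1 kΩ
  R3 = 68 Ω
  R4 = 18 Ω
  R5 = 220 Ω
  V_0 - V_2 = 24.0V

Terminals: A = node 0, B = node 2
Nodal analysis, taking node 2 as the 0 V reference.
Source V1 fixes V_0 = 24 V.
KCL at each unknown node (sum of currents leaving = 0; resistances in Ω):
  Node 1: (V_1 - 24)/2.4 + (V_1 - 0)/1100 + (V_1 - V_3)/220 = 0
  Node 3: (V_3 - 24)/68 + (V_3 - 0)/18 + (V_3 - V_1)/220 = 0
Collecting terms (coefficients in siemens):
  0.4221·V_1 - 0.004545·V_3 = 10
  0.07481·V_3 - 0.004545·V_1 = 0.3529
Determinant D = (0.4221)(0.07481) - (-0.004545)(-0.004545) = 0.03156
V_1 = [(10)(0.07481) - (-0.004545)(0.3529)]/D = 23.76 V
V_3 = [(0.4221)(0.3529) - (10)(-0.004545)]/D = 6.162 V
I_R3 = (V_0 - V_3)/R3 = (24 - 6.162)/68 = 0.2623 A
|I_R3| = 0.2623 A

Final answer: |I_R3| = 0.2623 A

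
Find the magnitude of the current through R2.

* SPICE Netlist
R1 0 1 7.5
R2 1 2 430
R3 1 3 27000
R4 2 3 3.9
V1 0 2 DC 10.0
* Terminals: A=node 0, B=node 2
Nodal analysis, taking node 2 as the 0 V reference.
Source V1 fixes V_0 = 10 V.
KCL at each unknown node (sum of currents leaving = 0; resistances in Ω):
  Node 1: (V_1 - 10)/7.5 + (V_1 - 0)/430 + (V_1 - V_3)/27000 = 0
  Node 3: (V_3 - V_1)/27000 + (V_3 - 0)/3.9 = 0
Collecting terms (coefficients in siemens):
  0.1357·V_1 - 0.00003704·V_3 = 1.333
  0.2564·V_3 - 0.00003704·V_1 = 0
Determinant D = (0.1357)(0.2564) - (-0.00003704)(-0.00003704) = 0.0348
V_1 = [(1.333)(0.2564) - (-0.00003704)(0)]/D = 9.826 V
V_3 = [(0.1357)(0) - (1.333)(-0.00003704)]/D = 0.001419 V
I_R2 = (V_1 - V_2)/R2 = (9.826 - 0)/430 = 0.02285 A
|I_R2| = 0.02285 A

Final answer: |I_R2| = 0.02285 A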